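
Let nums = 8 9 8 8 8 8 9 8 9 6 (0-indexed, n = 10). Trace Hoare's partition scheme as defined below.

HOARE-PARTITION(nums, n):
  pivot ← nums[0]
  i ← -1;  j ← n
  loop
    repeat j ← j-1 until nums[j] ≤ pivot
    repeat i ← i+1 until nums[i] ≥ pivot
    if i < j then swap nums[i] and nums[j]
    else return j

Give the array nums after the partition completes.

6 8 8 8 8 8 9 9 9 8

pivot=8
j stops at 9 (6), i stops at 0 (8); swap ⇒ 6 9 8 8 8 8 9 8 9 8
j stops at 7 (8), i stops at 1 (9); swap ⇒ 6 8 8 8 8 8 9 9 9 8
j stops at 5 (8), i stops at 2 (8); swap ⇒ 6 8 8 8 8 8 9 9 9 8
j stops at 4 (8), i stops at 3 (8); swap ⇒ 6 8 8 8 8 8 9 9 9 8
j stops at 3, i stops at 4; i≥j ⇒ return 3. nums=6 8 8 8 8 8 9 9 9 8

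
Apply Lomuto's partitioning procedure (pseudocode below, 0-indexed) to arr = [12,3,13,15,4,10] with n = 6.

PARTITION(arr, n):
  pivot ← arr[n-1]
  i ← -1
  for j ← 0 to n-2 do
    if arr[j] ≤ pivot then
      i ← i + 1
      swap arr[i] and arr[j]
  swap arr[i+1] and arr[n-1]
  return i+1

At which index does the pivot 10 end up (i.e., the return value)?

2

pivot = arr[5] = 10; i = -1
j=0: arr[0]=12 > 10 → no swap
j=1: arr[1]=3 ≤ 10 → i=0, swap arr[0],arr[1] → [3,12,13,15,4,10]
j=2: arr[2]=13 > 10 → no swap
j=3: arr[3]=15 > 10 → no swap
j=4: arr[4]=4 ≤ 10 → i=1, swap arr[1],arr[4] → [3,4,13,15,12,10]
final swap arr[2],arr[5] → [3,4,10,15,12,13]; return 2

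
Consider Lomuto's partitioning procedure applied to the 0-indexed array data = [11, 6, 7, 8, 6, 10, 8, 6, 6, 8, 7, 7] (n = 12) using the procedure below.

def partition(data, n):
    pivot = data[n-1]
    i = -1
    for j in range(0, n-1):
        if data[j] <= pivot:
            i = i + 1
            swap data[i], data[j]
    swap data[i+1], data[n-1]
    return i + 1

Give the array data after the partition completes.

pivot = data[11] = 7; i = -1
j=0: data[0]=11 > 7 → no swap
j=1: data[1]=6 ≤ 7 → i=0, swap data[0],data[1] → [6, 11, 7, 8, 6, 10, 8, 6, 6, 8, 7, 7]
j=2: data[2]=7 ≤ 7 → i=1, swap data[1],data[2] → [6, 7, 11, 8, 6, 10, 8, 6, 6, 8, 7, 7]
j=3: data[3]=8 > 7 → no swap
j=4: data[4]=6 ≤ 7 → i=2, swap data[2],data[4] → [6, 7, 6, 8, 11, 10, 8, 6, 6, 8, 7, 7]
j=5: data[5]=10 > 7 → no swap
j=6: data[6]=8 > 7 → no swap
j=7: data[7]=6 ≤ 7 → i=3, swap data[3],data[7] → [6, 7, 6, 6, 11, 10, 8, 8, 6, 8, 7, 7]
j=8: data[8]=6 ≤ 7 → i=4, swap data[4],data[8] → [6, 7, 6, 6, 6, 10, 8, 8, 11, 8, 7, 7]
j=9: data[9]=8 > 7 → no swap
j=10: data[10]=7 ≤ 7 → i=5, swap data[5],data[10] → [6, 7, 6, 6, 6, 7, 8, 8, 11, 8, 10, 7]
final swap data[6],data[11] → [6, 7, 6, 6, 6, 7, 7, 8, 11, 8, 10, 8]; return 6

[6, 7, 6, 6, 6, 7, 7, 8, 11, 8, 10, 8]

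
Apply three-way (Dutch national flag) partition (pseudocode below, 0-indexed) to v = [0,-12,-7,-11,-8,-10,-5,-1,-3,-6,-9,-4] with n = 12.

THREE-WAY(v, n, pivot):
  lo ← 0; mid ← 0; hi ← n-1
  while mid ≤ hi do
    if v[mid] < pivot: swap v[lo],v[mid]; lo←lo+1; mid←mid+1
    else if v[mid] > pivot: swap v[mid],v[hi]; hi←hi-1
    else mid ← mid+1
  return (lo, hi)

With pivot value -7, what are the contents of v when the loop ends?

lo=0 mid=0 hi=11
0>-7: swap(0,11), hi=10 ⇒ [-4,-12,-7,-11,-8,-10,-5,-1,-3,-6,-9,0]
-4>-7: swap(0,10), hi=9 ⇒ [-9,-12,-7,-11,-8,-10,-5,-1,-3,-6,-4,0]
-9<-7: swap(0,0), lo=1 mid=1 ⇒ [-9,-12,-7,-11,-8,-10,-5,-1,-3,-6,-4,0]
-12<-7: swap(1,1), lo=2 mid=2 ⇒ [-9,-12,-7,-11,-8,-10,-5,-1,-3,-6,-4,0]
-7=-7: mid=3
-11<-7: swap(2,3), lo=3 mid=4 ⇒ [-9,-12,-11,-7,-8,-10,-5,-1,-3,-6,-4,0]
-8<-7: swap(3,4), lo=4 mid=5 ⇒ [-9,-12,-11,-8,-7,-10,-5,-1,-3,-6,-4,0]
-10<-7: swap(4,5), lo=5 mid=6 ⇒ [-9,-12,-11,-8,-10,-7,-5,-1,-3,-6,-4,0]
-5>-7: swap(6,9), hi=8 ⇒ [-9,-12,-11,-8,-10,-7,-6,-1,-3,-5,-4,0]
-6>-7: swap(6,8), hi=7 ⇒ [-9,-12,-11,-8,-10,-7,-3,-1,-6,-5,-4,0]
-3>-7: swap(6,7), hi=6 ⇒ [-9,-12,-11,-8,-10,-7,-1,-3,-6,-5,-4,0]
-1>-7: swap(6,6), hi=5 ⇒ [-9,-12,-11,-8,-10,-7,-1,-3,-6,-5,-4,0]
done. lo=5 hi=5; v=[-9,-12,-11,-8,-10,-7,-1,-3,-6,-5,-4,0]

[-9,-12,-11,-8,-10,-7,-1,-3,-6,-5,-4,0]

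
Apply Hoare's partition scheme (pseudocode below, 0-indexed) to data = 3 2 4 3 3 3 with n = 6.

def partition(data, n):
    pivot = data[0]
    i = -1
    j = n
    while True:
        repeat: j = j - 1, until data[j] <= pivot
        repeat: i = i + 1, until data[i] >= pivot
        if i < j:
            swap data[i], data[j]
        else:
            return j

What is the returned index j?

pivot = data[0] = 3; i = -1, j = 6
j→5 (data[5]=3≤3), i→0 (data[0]=3≥3); i<j, swap → 3 2 4 3 3 3
j→4 (data[4]=3≤3), i→2 (data[2]=4≥3); i<j, swap → 3 2 3 3 4 3
j→3, i→3; i≥j, return j=3. data = 3 2 3 3 4 3

3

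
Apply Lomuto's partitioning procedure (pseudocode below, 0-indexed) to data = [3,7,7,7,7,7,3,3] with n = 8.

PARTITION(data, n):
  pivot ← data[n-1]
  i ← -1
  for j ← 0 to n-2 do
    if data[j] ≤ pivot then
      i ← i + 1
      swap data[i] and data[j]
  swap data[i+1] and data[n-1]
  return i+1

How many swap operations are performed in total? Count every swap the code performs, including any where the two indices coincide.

3

pivot = data[7] = 3; i = -1
j=0: data[0]=3 ≤ 3 → i=0, swap data[0],data[0] (no change) → [3,7,7,7,7,7,3,3]
j=1: data[1]=7 > 3 → no swap
j=2: data[2]=7 > 3 → no swap
j=3: data[3]=7 > 3 → no swap
j=4: data[4]=7 > 3 → no swap
j=5: data[5]=7 > 3 → no swap
j=6: data[6]=3 ≤ 3 → i=1, swap data[1],data[6] → [3,3,7,7,7,7,7,3]
final swap data[2],data[7] → [3,3,3,7,7,7,7,7]; return 2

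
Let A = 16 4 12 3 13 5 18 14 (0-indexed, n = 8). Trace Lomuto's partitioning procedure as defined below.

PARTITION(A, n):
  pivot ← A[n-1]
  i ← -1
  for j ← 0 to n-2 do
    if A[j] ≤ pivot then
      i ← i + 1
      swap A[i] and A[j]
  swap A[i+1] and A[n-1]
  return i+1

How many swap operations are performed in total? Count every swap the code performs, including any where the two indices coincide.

6

pivot = A[7] = 14; i = -1
j=0: A[0]=16 > 14 → no swap
j=1: A[1]=4 ≤ 14 → i=0, swap A[0],A[1] → 4 16 12 3 13 5 18 14
j=2: A[2]=12 ≤ 14 → i=1, swap A[1],A[2] → 4 12 16 3 13 5 18 14
j=3: A[3]=3 ≤ 14 → i=2, swap A[2],A[3] → 4 12 3 16 13 5 18 14
j=4: A[4]=13 ≤ 14 → i=3, swap A[3],A[4] → 4 12 3 13 16 5 18 14
j=5: A[5]=5 ≤ 14 → i=4, swap A[4],A[5] → 4 12 3 13 5 16 18 14
j=6: A[6]=18 > 14 → no swap
final swap A[5],A[7] → 4 12 3 13 5 14 18 16; return 5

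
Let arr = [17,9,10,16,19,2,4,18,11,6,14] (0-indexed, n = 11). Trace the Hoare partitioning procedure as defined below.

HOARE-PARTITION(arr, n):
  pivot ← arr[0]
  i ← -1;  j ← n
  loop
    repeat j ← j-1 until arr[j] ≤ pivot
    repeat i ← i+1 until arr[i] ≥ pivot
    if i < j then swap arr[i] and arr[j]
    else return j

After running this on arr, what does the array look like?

pivot = arr[0] = 17; i = -1, j = 11
j→10 (arr[10]=14≤17), i→0 (arr[0]=17≥17); i<j, swap → [14,9,10,16,19,2,4,18,11,6,17]
j→9 (arr[9]=6≤17), i→4 (arr[4]=19≥17); i<j, swap → [14,9,10,16,6,2,4,18,11,19,17]
j→8 (arr[8]=11≤17), i→7 (arr[7]=18≥17); i<j, swap → [14,9,10,16,6,2,4,11,18,19,17]
j→7, i→8; i≥j, return j=7. arr = [14,9,10,16,6,2,4,11,18,19,17]

[14,9,10,16,6,2,4,11,18,19,17]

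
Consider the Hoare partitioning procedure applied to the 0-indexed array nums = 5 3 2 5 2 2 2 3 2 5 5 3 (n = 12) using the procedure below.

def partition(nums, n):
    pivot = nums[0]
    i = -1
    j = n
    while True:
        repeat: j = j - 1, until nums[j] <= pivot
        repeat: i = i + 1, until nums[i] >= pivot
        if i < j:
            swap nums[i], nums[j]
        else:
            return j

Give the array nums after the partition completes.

3 3 2 5 2 2 2 3 2 5 5 5

pivot = nums[0] = 5; i = -1, j = 12
j→11 (nums[11]=3≤5), i→0 (nums[0]=5≥5); i<j, swap → 3 3 2 5 2 2 2 3 2 5 5 5
j→10 (nums[10]=5≤5), i→3 (nums[3]=5≥5); i<j, swap → 3 3 2 5 2 2 2 3 2 5 5 5
j→9, i→9; i≥j, return j=9. nums = 3 3 2 5 2 2 2 3 2 5 5 5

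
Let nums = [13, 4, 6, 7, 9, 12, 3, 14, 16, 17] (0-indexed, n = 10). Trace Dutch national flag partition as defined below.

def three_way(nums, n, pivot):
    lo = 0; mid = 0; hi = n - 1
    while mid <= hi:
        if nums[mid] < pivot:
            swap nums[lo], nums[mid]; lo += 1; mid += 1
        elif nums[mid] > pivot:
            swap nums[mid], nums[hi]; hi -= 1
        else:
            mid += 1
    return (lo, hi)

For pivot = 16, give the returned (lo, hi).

(8, 8)

pivot = 16; lo=0, mid=0, hi=9
nums[mid]=13<16: swap nums[0],nums[0]; lo=1,mid=1 → [13, 4, 6, 7, 9, 12, 3, 14, 16, 17]
nums[mid]=4<16: swap nums[1],nums[1]; lo=2,mid=2 → [13, 4, 6, 7, 9, 12, 3, 14, 16, 17]
nums[mid]=6<16: swap nums[2],nums[2]; lo=3,mid=3 → [13, 4, 6, 7, 9, 12, 3, 14, 16, 17]
nums[mid]=7<16: swap nums[3],nums[3]; lo=4,mid=4 → [13, 4, 6, 7, 9, 12, 3, 14, 16, 17]
nums[mid]=9<16: swap nums[4],nums[4]; lo=5,mid=5 → [13, 4, 6, 7, 9, 12, 3, 14, 16, 17]
nums[mid]=12<16: swap nums[5],nums[5]; lo=6,mid=6 → [13, 4, 6, 7, 9, 12, 3, 14, 16, 17]
nums[mid]=3<16: swap nums[6],nums[6]; lo=7,mid=7 → [13, 4, 6, 7, 9, 12, 3, 14, 16, 17]
nums[mid]=14<16: swap nums[7],nums[7]; lo=8,mid=8 → [13, 4, 6, 7, 9, 12, 3, 14, 16, 17]
nums[mid]=16=16: mid=9
nums[mid]=17>16: swap nums[9],nums[9]; hi=8 → [13, 4, 6, 7, 9, 12, 3, 14, 16, 17]
end: lo=8, hi=8; nums = [13, 4, 6, 7, 9, 12, 3, 14, 16, 17]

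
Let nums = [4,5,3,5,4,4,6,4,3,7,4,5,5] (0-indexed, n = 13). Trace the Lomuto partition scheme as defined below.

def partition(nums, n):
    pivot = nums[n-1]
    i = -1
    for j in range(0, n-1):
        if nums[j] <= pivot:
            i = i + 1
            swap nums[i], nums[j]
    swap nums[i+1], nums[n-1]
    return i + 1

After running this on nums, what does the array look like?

pivot=5, i=-1
j=0: 4≤5, i=0, swap(0,0) ⇒ [4,5,3,5,4,4,6,4,3,7,4,5,5]
j=1: 5≤5, i=1, swap(1,1) ⇒ [4,5,3,5,4,4,6,4,3,7,4,5,5]
j=2: 3≤5, i=2, swap(2,2) ⇒ [4,5,3,5,4,4,6,4,3,7,4,5,5]
j=3: 5≤5, i=3, swap(3,3) ⇒ [4,5,3,5,4,4,6,4,3,7,4,5,5]
j=4: 4≤5, i=4, swap(4,4) ⇒ [4,5,3,5,4,4,6,4,3,7,4,5,5]
j=5: 4≤5, i=5, swap(5,5) ⇒ [4,5,3,5,4,4,6,4,3,7,4,5,5]
j=6: 6>5, skip
j=7: 4≤5, i=6, swap(6,7) ⇒ [4,5,3,5,4,4,4,6,3,7,4,5,5]
j=8: 3≤5, i=7, swap(7,8) ⇒ [4,5,3,5,4,4,4,3,6,7,4,5,5]
j=9: 7>5, skip
j=10: 4≤5, i=8, swap(8,10) ⇒ [4,5,3,5,4,4,4,3,4,7,6,5,5]
j=11: 5≤5, i=9, swap(9,11) ⇒ [4,5,3,5,4,4,4,3,4,5,6,7,5]
swap(10,12) ⇒ [4,5,3,5,4,4,4,3,4,5,5,7,6]; return 10

[4,5,3,5,4,4,4,3,4,5,5,7,6]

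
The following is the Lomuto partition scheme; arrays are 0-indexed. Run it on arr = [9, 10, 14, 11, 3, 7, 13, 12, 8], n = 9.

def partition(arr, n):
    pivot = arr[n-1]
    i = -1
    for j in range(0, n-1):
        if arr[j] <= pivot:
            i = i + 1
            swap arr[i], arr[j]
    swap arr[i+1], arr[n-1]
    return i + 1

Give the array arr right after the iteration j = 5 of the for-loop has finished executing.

pivot = arr[8] = 8; i = -1
j=0: arr[0]=9 > 8 → no swap
j=1: arr[1]=10 > 8 → no swap
j=2: arr[2]=14 > 8 → no swap
j=3: arr[3]=11 > 8 → no swap
j=4: arr[4]=3 ≤ 8 → i=0, swap arr[0],arr[4] → [3, 10, 14, 11, 9, 7, 13, 12, 8]
j=5: arr[5]=7 ≤ 8 → i=1, swap arr[1],arr[5] → [3, 7, 14, 11, 9, 10, 13, 12, 8]
(after j=5) arr = [3, 7, 14, 11, 9, 10, 13, 12, 8]

[3, 7, 14, 11, 9, 10, 13, 12, 8]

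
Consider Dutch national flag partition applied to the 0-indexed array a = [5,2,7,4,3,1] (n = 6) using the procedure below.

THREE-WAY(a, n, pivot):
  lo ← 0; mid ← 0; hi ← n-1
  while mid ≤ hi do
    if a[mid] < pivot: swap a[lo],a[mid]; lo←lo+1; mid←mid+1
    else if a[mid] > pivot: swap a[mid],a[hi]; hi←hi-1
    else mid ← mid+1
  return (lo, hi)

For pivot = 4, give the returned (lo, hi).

pivot = 4; lo=0, mid=0, hi=5
a[mid]=5>4: swap a[0],a[5]; hi=4 → [1,2,7,4,3,5]
a[mid]=1<4: swap a[0],a[0]; lo=1,mid=1 → [1,2,7,4,3,5]
a[mid]=2<4: swap a[1],a[1]; lo=2,mid=2 → [1,2,7,4,3,5]
a[mid]=7>4: swap a[2],a[4]; hi=3 → [1,2,3,4,7,5]
a[mid]=3<4: swap a[2],a[2]; lo=3,mid=3 → [1,2,3,4,7,5]
a[mid]=4=4: mid=4
end: lo=3, hi=3; a = [1,2,3,4,7,5]

(3, 3)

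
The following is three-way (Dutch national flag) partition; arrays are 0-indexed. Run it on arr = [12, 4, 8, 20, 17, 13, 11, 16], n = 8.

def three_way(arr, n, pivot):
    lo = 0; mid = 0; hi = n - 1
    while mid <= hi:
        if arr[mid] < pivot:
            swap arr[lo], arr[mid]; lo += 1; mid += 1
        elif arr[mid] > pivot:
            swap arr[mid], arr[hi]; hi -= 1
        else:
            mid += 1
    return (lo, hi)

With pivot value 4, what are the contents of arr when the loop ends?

pivot = 4; lo=0, mid=0, hi=7
arr[mid]=12>4: swap arr[0],arr[7]; hi=6 → [16, 4, 8, 20, 17, 13, 11, 12]
arr[mid]=16>4: swap arr[0],arr[6]; hi=5 → [11, 4, 8, 20, 17, 13, 16, 12]
arr[mid]=11>4: swap arr[0],arr[5]; hi=4 → [13, 4, 8, 20, 17, 11, 16, 12]
arr[mid]=13>4: swap arr[0],arr[4]; hi=3 → [17, 4, 8, 20, 13, 11, 16, 12]
arr[mid]=17>4: swap arr[0],arr[3]; hi=2 → [20, 4, 8, 17, 13, 11, 16, 12]
arr[mid]=20>4: swap arr[0],arr[2]; hi=1 → [8, 4, 20, 17, 13, 11, 16, 12]
arr[mid]=8>4: swap arr[0],arr[1]; hi=0 → [4, 8, 20, 17, 13, 11, 16, 12]
arr[mid]=4=4: mid=1
end: lo=0, hi=0; arr = [4, 8, 20, 17, 13, 11, 16, 12]

[4, 8, 20, 17, 13, 11, 16, 12]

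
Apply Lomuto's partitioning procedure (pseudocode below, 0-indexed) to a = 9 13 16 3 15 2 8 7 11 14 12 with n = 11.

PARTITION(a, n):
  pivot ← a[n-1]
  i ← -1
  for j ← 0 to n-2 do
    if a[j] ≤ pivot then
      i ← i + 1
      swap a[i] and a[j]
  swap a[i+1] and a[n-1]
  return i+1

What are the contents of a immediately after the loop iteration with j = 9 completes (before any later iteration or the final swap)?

9 3 2 8 7 11 13 15 16 14 12

pivot = a[10] = 12; i = -1
j=0: a[0]=9 ≤ 12 → i=0, swap a[0],a[0] (no change) → 9 13 16 3 15 2 8 7 11 14 12
j=1: a[1]=13 > 12 → no swap
j=2: a[2]=16 > 12 → no swap
j=3: a[3]=3 ≤ 12 → i=1, swap a[1],a[3] → 9 3 16 13 15 2 8 7 11 14 12
j=4: a[4]=15 > 12 → no swap
j=5: a[5]=2 ≤ 12 → i=2, swap a[2],a[5] → 9 3 2 13 15 16 8 7 11 14 12
j=6: a[6]=8 ≤ 12 → i=3, swap a[3],a[6] → 9 3 2 8 15 16 13 7 11 14 12
j=7: a[7]=7 ≤ 12 → i=4, swap a[4],a[7] → 9 3 2 8 7 16 13 15 11 14 12
j=8: a[8]=11 ≤ 12 → i=5, swap a[5],a[8] → 9 3 2 8 7 11 13 15 16 14 12
j=9: a[9]=14 > 12 → no swap
(after j=9) a = 9 3 2 8 7 11 13 15 16 14 12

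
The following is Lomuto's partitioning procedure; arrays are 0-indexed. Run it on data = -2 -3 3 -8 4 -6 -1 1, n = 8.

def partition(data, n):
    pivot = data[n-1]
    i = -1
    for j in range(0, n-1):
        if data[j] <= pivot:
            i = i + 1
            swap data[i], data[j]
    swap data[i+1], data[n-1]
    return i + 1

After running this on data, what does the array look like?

-2 -3 -8 -6 -1 1 4 3

pivot=1, i=-1
j=0: -2≤1, i=0, swap(0,0) ⇒ -2 -3 3 -8 4 -6 -1 1
j=1: -3≤1, i=1, swap(1,1) ⇒ -2 -3 3 -8 4 -6 -1 1
j=2: 3>1, skip
j=3: -8≤1, i=2, swap(2,3) ⇒ -2 -3 -8 3 4 -6 -1 1
j=4: 4>1, skip
j=5: -6≤1, i=3, swap(3,5) ⇒ -2 -3 -8 -6 4 3 -1 1
j=6: -1≤1, i=4, swap(4,6) ⇒ -2 -3 -8 -6 -1 3 4 1
swap(5,7) ⇒ -2 -3 -8 -6 -1 1 4 3; return 5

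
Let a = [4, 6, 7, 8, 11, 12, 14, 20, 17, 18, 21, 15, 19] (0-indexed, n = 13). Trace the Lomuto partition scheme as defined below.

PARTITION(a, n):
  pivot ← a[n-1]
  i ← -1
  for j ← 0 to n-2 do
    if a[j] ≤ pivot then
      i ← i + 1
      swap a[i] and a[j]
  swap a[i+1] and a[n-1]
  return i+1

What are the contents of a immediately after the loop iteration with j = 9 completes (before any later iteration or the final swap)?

pivot = a[12] = 19; i = -1
j=0: a[0]=4 ≤ 19 → i=0, swap a[0],a[0] (no change) → [4, 6, 7, 8, 11, 12, 14, 20, 17, 18, 21, 15, 19]
j=1: a[1]=6 ≤ 19 → i=1, swap a[1],a[1] (no change) → [4, 6, 7, 8, 11, 12, 14, 20, 17, 18, 21, 15, 19]
j=2: a[2]=7 ≤ 19 → i=2, swap a[2],a[2] (no change) → [4, 6, 7, 8, 11, 12, 14, 20, 17, 18, 21, 15, 19]
j=3: a[3]=8 ≤ 19 → i=3, swap a[3],a[3] (no change) → [4, 6, 7, 8, 11, 12, 14, 20, 17, 18, 21, 15, 19]
j=4: a[4]=11 ≤ 19 → i=4, swap a[4],a[4] (no change) → [4, 6, 7, 8, 11, 12, 14, 20, 17, 18, 21, 15, 19]
j=5: a[5]=12 ≤ 19 → i=5, swap a[5],a[5] (no change) → [4, 6, 7, 8, 11, 12, 14, 20, 17, 18, 21, 15, 19]
j=6: a[6]=14 ≤ 19 → i=6, swap a[6],a[6] (no change) → [4, 6, 7, 8, 11, 12, 14, 20, 17, 18, 21, 15, 19]
j=7: a[7]=20 > 19 → no swap
j=8: a[8]=17 ≤ 19 → i=7, swap a[7],a[8] → [4, 6, 7, 8, 11, 12, 14, 17, 20, 18, 21, 15, 19]
j=9: a[9]=18 ≤ 19 → i=8, swap a[8],a[9] → [4, 6, 7, 8, 11, 12, 14, 17, 18, 20, 21, 15, 19]
(after j=9) a = [4, 6, 7, 8, 11, 12, 14, 17, 18, 20, 21, 15, 19]

[4, 6, 7, 8, 11, 12, 14, 17, 18, 20, 21, 15, 19]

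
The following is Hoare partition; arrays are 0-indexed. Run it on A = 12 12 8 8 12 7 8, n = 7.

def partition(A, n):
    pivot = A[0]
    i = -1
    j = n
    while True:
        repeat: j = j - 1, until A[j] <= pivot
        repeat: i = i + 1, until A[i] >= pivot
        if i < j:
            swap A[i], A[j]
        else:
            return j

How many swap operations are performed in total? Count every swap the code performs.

pivot=12
j stops at 6 (8), i stops at 0 (12); swap ⇒ 8 12 8 8 12 7 12
j stops at 5 (7), i stops at 1 (12); swap ⇒ 8 7 8 8 12 12 12
j stops at 4, i stops at 4; i≥j ⇒ return 4. A=8 7 8 8 12 12 12

2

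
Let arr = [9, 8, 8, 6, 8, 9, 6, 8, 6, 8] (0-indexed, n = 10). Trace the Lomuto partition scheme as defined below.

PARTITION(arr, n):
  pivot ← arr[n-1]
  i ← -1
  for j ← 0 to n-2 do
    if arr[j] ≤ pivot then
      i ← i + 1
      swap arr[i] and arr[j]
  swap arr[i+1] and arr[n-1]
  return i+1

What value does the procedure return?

7

pivot=8, i=-1
j=0: 9>8, skip
j=1: 8≤8, i=0, swap(0,1) ⇒ [8, 9, 8, 6, 8, 9, 6, 8, 6, 8]
j=2: 8≤8, i=1, swap(1,2) ⇒ [8, 8, 9, 6, 8, 9, 6, 8, 6, 8]
j=3: 6≤8, i=2, swap(2,3) ⇒ [8, 8, 6, 9, 8, 9, 6, 8, 6, 8]
j=4: 8≤8, i=3, swap(3,4) ⇒ [8, 8, 6, 8, 9, 9, 6, 8, 6, 8]
j=5: 9>8, skip
j=6: 6≤8, i=4, swap(4,6) ⇒ [8, 8, 6, 8, 6, 9, 9, 8, 6, 8]
j=7: 8≤8, i=5, swap(5,7) ⇒ [8, 8, 6, 8, 6, 8, 9, 9, 6, 8]
j=8: 6≤8, i=6, swap(6,8) ⇒ [8, 8, 6, 8, 6, 8, 6, 9, 9, 8]
swap(7,9) ⇒ [8, 8, 6, 8, 6, 8, 6, 8, 9, 9]; return 7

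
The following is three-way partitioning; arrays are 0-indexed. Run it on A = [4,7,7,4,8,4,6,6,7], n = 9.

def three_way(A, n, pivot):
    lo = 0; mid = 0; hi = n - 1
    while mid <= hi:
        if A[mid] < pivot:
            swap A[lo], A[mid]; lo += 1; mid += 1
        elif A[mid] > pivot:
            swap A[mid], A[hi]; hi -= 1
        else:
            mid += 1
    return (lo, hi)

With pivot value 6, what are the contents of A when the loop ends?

lo=0 mid=0 hi=8
4<6: swap(0,0), lo=1 mid=1 ⇒ [4,7,7,4,8,4,6,6,7]
7>6: swap(1,8), hi=7 ⇒ [4,7,7,4,8,4,6,6,7]
7>6: swap(1,7), hi=6 ⇒ [4,6,7,4,8,4,6,7,7]
6=6: mid=2
7>6: swap(2,6), hi=5 ⇒ [4,6,6,4,8,4,7,7,7]
6=6: mid=3
4<6: swap(1,3), lo=2 mid=4 ⇒ [4,4,6,6,8,4,7,7,7]
8>6: swap(4,5), hi=4 ⇒ [4,4,6,6,4,8,7,7,7]
4<6: swap(2,4), lo=3 mid=5 ⇒ [4,4,4,6,6,8,7,7,7]
done. lo=3 hi=4; A=[4,4,4,6,6,8,7,7,7]

[4,4,4,6,6,8,7,7,7]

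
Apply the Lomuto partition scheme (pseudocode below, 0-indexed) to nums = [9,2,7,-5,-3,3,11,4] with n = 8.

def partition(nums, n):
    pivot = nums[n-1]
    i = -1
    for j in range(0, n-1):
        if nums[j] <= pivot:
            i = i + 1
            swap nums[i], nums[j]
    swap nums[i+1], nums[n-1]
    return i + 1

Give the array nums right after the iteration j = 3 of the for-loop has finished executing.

[2,-5,7,9,-3,3,11,4]

pivot=4, i=-1
j=0: 9>4, skip
j=1: 2≤4, i=0, swap(0,1) ⇒ [2,9,7,-5,-3,3,11,4]
j=2: 7>4, skip
j=3: -5≤4, i=1, swap(1,3) ⇒ [2,-5,7,9,-3,3,11,4]
(after j=3) nums = [2,-5,7,9,-3,3,11,4]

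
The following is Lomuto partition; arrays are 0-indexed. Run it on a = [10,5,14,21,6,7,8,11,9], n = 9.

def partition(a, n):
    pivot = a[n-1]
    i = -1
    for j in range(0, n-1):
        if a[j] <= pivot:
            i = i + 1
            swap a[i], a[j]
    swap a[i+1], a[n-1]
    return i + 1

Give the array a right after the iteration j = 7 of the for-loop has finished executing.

pivot = a[8] = 9; i = -1
j=0: a[0]=10 > 9 → no swap
j=1: a[1]=5 ≤ 9 → i=0, swap a[0],a[1] → [5,10,14,21,6,7,8,11,9]
j=2: a[2]=14 > 9 → no swap
j=3: a[3]=21 > 9 → no swap
j=4: a[4]=6 ≤ 9 → i=1, swap a[1],a[4] → [5,6,14,21,10,7,8,11,9]
j=5: a[5]=7 ≤ 9 → i=2, swap a[2],a[5] → [5,6,7,21,10,14,8,11,9]
j=6: a[6]=8 ≤ 9 → i=3, swap a[3],a[6] → [5,6,7,8,10,14,21,11,9]
j=7: a[7]=11 > 9 → no swap
(after j=7) a = [5,6,7,8,10,14,21,11,9]

[5,6,7,8,10,14,21,11,9]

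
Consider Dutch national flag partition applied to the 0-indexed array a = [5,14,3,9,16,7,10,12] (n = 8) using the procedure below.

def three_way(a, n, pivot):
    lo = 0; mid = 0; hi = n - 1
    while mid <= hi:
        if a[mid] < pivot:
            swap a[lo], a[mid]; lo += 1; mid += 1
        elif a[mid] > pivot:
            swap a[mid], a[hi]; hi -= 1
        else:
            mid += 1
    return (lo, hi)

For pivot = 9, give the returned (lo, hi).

(3, 3)

lo=0 mid=0 hi=7
5<9: swap(0,0), lo=1 mid=1 ⇒ [5,14,3,9,16,7,10,12]
14>9: swap(1,7), hi=6 ⇒ [5,12,3,9,16,7,10,14]
12>9: swap(1,6), hi=5 ⇒ [5,10,3,9,16,7,12,14]
10>9: swap(1,5), hi=4 ⇒ [5,7,3,9,16,10,12,14]
7<9: swap(1,1), lo=2 mid=2 ⇒ [5,7,3,9,16,10,12,14]
3<9: swap(2,2), lo=3 mid=3 ⇒ [5,7,3,9,16,10,12,14]
9=9: mid=4
16>9: swap(4,4), hi=3 ⇒ [5,7,3,9,16,10,12,14]
done. lo=3 hi=3; a=[5,7,3,9,16,10,12,14]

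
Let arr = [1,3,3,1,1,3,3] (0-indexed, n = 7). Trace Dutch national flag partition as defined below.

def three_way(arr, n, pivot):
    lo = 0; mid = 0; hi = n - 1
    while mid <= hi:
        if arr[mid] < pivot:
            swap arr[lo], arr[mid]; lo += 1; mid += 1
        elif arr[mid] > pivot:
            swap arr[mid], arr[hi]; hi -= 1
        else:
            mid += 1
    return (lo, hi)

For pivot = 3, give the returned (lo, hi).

pivot = 3; lo=0, mid=0, hi=6
arr[mid]=1<3: swap arr[0],arr[0]; lo=1,mid=1 → [1,3,3,1,1,3,3]
arr[mid]=3=3: mid=2
arr[mid]=3=3: mid=3
arr[mid]=1<3: swap arr[1],arr[3]; lo=2,mid=4 → [1,1,3,3,1,3,3]
arr[mid]=1<3: swap arr[2],arr[4]; lo=3,mid=5 → [1,1,1,3,3,3,3]
arr[mid]=3=3: mid=6
arr[mid]=3=3: mid=7
end: lo=3, hi=6; arr = [1,1,1,3,3,3,3]

(3, 6)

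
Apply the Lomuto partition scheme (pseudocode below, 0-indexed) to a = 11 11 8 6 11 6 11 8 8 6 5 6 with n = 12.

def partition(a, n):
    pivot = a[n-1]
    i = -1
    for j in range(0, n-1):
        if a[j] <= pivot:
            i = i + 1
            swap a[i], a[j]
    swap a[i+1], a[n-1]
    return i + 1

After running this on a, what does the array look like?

6 6 6 5 6 11 11 8 8 8 11 11

pivot = a[11] = 6; i = -1
j=0: a[0]=11 > 6 → no swap
j=1: a[1]=11 > 6 → no swap
j=2: a[2]=8 > 6 → no swap
j=3: a[3]=6 ≤ 6 → i=0, swap a[0],a[3] → 6 11 8 11 11 6 11 8 8 6 5 6
j=4: a[4]=11 > 6 → no swap
j=5: a[5]=6 ≤ 6 → i=1, swap a[1],a[5] → 6 6 8 11 11 11 11 8 8 6 5 6
j=6: a[6]=11 > 6 → no swap
j=7: a[7]=8 > 6 → no swap
j=8: a[8]=8 > 6 → no swap
j=9: a[9]=6 ≤ 6 → i=2, swap a[2],a[9] → 6 6 6 11 11 11 11 8 8 8 5 6
j=10: a[10]=5 ≤ 6 → i=3, swap a[3],a[10] → 6 6 6 5 11 11 11 8 8 8 11 6
final swap a[4],a[11] → 6 6 6 5 6 11 11 8 8 8 11 11; return 4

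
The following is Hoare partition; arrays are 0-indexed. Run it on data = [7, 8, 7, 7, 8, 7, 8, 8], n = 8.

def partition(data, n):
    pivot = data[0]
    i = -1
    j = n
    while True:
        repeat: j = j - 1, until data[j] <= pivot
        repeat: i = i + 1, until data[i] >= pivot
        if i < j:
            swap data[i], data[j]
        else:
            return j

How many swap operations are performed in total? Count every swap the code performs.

pivot=7
j stops at 5 (7), i stops at 0 (7); swap ⇒ [7, 8, 7, 7, 8, 7, 8, 8]
j stops at 3 (7), i stops at 1 (8); swap ⇒ [7, 7, 7, 8, 8, 7, 8, 8]
j stops at 2, i stops at 2; i≥j ⇒ return 2. data=[7, 7, 7, 8, 8, 7, 8, 8]

2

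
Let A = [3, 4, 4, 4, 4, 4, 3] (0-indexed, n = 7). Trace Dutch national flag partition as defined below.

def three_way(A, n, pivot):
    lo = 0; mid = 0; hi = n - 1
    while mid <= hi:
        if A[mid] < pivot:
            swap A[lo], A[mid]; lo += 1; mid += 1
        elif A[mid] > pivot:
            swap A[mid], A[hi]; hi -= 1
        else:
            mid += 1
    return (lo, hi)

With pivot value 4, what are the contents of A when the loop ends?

[3, 3, 4, 4, 4, 4, 4]

pivot = 4; lo=0, mid=0, hi=6
A[mid]=3<4: swap A[0],A[0]; lo=1,mid=1 → [3, 4, 4, 4, 4, 4, 3]
A[mid]=4=4: mid=2
A[mid]=4=4: mid=3
A[mid]=4=4: mid=4
A[mid]=4=4: mid=5
A[mid]=4=4: mid=6
A[mid]=3<4: swap A[1],A[6]; lo=2,mid=7 → [3, 3, 4, 4, 4, 4, 4]
end: lo=2, hi=6; A = [3, 3, 4, 4, 4, 4, 4]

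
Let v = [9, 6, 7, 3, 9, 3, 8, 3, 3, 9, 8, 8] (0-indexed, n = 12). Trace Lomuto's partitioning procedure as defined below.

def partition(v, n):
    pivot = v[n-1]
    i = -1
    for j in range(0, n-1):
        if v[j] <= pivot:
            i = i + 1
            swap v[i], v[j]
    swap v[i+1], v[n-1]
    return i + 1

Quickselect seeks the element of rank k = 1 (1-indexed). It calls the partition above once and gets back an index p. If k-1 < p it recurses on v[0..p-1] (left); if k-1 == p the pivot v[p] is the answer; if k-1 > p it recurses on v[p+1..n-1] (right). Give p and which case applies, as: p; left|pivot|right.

pivot=8, i=-1
j=0: 9>8, skip
j=1: 6≤8, i=0, swap(0,1) ⇒ [6, 9, 7, 3, 9, 3, 8, 3, 3, 9, 8, 8]
j=2: 7≤8, i=1, swap(1,2) ⇒ [6, 7, 9, 3, 9, 3, 8, 3, 3, 9, 8, 8]
j=3: 3≤8, i=2, swap(2,3) ⇒ [6, 7, 3, 9, 9, 3, 8, 3, 3, 9, 8, 8]
j=4: 9>8, skip
j=5: 3≤8, i=3, swap(3,5) ⇒ [6, 7, 3, 3, 9, 9, 8, 3, 3, 9, 8, 8]
j=6: 8≤8, i=4, swap(4,6) ⇒ [6, 7, 3, 3, 8, 9, 9, 3, 3, 9, 8, 8]
j=7: 3≤8, i=5, swap(5,7) ⇒ [6, 7, 3, 3, 8, 3, 9, 9, 3, 9, 8, 8]
j=8: 3≤8, i=6, swap(6,8) ⇒ [6, 7, 3, 3, 8, 3, 3, 9, 9, 9, 8, 8]
j=9: 9>8, skip
j=10: 8≤8, i=7, swap(7,10) ⇒ [6, 7, 3, 3, 8, 3, 3, 8, 9, 9, 9, 8]
swap(8,11) ⇒ [6, 7, 3, 3, 8, 3, 3, 8, 8, 9, 9, 9]; return 8
p = 8; k-1 = 0 < 8 ⇒ left

8; left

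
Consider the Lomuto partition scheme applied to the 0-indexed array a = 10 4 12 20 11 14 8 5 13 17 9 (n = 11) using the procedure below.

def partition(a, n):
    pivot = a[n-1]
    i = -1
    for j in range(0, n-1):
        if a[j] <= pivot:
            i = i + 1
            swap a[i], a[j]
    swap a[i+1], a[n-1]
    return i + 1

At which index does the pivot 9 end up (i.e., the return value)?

3

pivot=9, i=-1
j=0: 10>9, skip
j=1: 4≤9, i=0, swap(0,1) ⇒ 4 10 12 20 11 14 8 5 13 17 9
j=2: 12>9, skip
j=3: 20>9, skip
j=4: 11>9, skip
j=5: 14>9, skip
j=6: 8≤9, i=1, swap(1,6) ⇒ 4 8 12 20 11 14 10 5 13 17 9
j=7: 5≤9, i=2, swap(2,7) ⇒ 4 8 5 20 11 14 10 12 13 17 9
j=8: 13>9, skip
j=9: 17>9, skip
swap(3,10) ⇒ 4 8 5 9 11 14 10 12 13 17 20; return 3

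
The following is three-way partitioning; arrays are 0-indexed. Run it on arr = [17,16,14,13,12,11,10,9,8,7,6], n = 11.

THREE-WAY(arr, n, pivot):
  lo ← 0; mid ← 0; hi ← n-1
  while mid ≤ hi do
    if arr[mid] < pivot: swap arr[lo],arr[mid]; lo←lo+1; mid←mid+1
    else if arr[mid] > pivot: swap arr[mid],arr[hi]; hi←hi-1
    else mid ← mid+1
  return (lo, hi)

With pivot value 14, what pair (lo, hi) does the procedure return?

pivot = 14; lo=0, mid=0, hi=10
arr[mid]=17>14: swap arr[0],arr[10]; hi=9 → [6,16,14,13,12,11,10,9,8,7,17]
arr[mid]=6<14: swap arr[0],arr[0]; lo=1,mid=1 → [6,16,14,13,12,11,10,9,8,7,17]
arr[mid]=16>14: swap arr[1],arr[9]; hi=8 → [6,7,14,13,12,11,10,9,8,16,17]
arr[mid]=7<14: swap arr[1],arr[1]; lo=2,mid=2 → [6,7,14,13,12,11,10,9,8,16,17]
arr[mid]=14=14: mid=3
arr[mid]=13<14: swap arr[2],arr[3]; lo=3,mid=4 → [6,7,13,14,12,11,10,9,8,16,17]
arr[mid]=12<14: swap arr[3],arr[4]; lo=4,mid=5 → [6,7,13,12,14,11,10,9,8,16,17]
arr[mid]=11<14: swap arr[4],arr[5]; lo=5,mid=6 → [6,7,13,12,11,14,10,9,8,16,17]
arr[mid]=10<14: swap arr[5],arr[6]; lo=6,mid=7 → [6,7,13,12,11,10,14,9,8,16,17]
arr[mid]=9<14: swap arr[6],arr[7]; lo=7,mid=8 → [6,7,13,12,11,10,9,14,8,16,17]
arr[mid]=8<14: swap arr[7],arr[8]; lo=8,mid=9 → [6,7,13,12,11,10,9,8,14,16,17]
end: lo=8, hi=8; arr = [6,7,13,12,11,10,9,8,14,16,17]

(8, 8)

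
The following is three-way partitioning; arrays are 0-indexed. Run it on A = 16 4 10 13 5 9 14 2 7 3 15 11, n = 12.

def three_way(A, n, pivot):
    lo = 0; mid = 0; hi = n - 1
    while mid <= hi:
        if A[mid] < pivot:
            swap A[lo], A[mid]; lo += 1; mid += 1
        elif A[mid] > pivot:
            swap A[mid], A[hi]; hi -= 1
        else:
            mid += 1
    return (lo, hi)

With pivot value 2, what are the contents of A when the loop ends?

2 10 13 5 9 14 4 7 3 15 11 16

lo=0 mid=0 hi=11
16>2: swap(0,11), hi=10 ⇒ 11 4 10 13 5 9 14 2 7 3 15 16
11>2: swap(0,10), hi=9 ⇒ 15 4 10 13 5 9 14 2 7 3 11 16
15>2: swap(0,9), hi=8 ⇒ 3 4 10 13 5 9 14 2 7 15 11 16
3>2: swap(0,8), hi=7 ⇒ 7 4 10 13 5 9 14 2 3 15 11 16
7>2: swap(0,7), hi=6 ⇒ 2 4 10 13 5 9 14 7 3 15 11 16
2=2: mid=1
4>2: swap(1,6), hi=5 ⇒ 2 14 10 13 5 9 4 7 3 15 11 16
14>2: swap(1,5), hi=4 ⇒ 2 9 10 13 5 14 4 7 3 15 11 16
9>2: swap(1,4), hi=3 ⇒ 2 5 10 13 9 14 4 7 3 15 11 16
5>2: swap(1,3), hi=2 ⇒ 2 13 10 5 9 14 4 7 3 15 11 16
13>2: swap(1,2), hi=1 ⇒ 2 10 13 5 9 14 4 7 3 15 11 16
10>2: swap(1,1), hi=0 ⇒ 2 10 13 5 9 14 4 7 3 15 11 16
done. lo=0 hi=0; A=2 10 13 5 9 14 4 7 3 15 11 16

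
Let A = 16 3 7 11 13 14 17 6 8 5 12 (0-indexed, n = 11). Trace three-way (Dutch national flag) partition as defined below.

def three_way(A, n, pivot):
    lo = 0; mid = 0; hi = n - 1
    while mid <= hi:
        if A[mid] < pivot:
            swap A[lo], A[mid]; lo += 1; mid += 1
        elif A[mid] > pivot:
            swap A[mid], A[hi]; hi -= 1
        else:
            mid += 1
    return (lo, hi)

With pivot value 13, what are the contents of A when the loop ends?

pivot = 13; lo=0, mid=0, hi=10
A[mid]=16>13: swap A[0],A[10]; hi=9 → 12 3 7 11 13 14 17 6 8 5 16
A[mid]=12<13: swap A[0],A[0]; lo=1,mid=1 → 12 3 7 11 13 14 17 6 8 5 16
A[mid]=3<13: swap A[1],A[1]; lo=2,mid=2 → 12 3 7 11 13 14 17 6 8 5 16
A[mid]=7<13: swap A[2],A[2]; lo=3,mid=3 → 12 3 7 11 13 14 17 6 8 5 16
A[mid]=11<13: swap A[3],A[3]; lo=4,mid=4 → 12 3 7 11 13 14 17 6 8 5 16
A[mid]=13=13: mid=5
A[mid]=14>13: swap A[5],A[9]; hi=8 → 12 3 7 11 13 5 17 6 8 14 16
A[mid]=5<13: swap A[4],A[5]; lo=5,mid=6 → 12 3 7 11 5 13 17 6 8 14 16
A[mid]=17>13: swap A[6],A[8]; hi=7 → 12 3 7 11 5 13 8 6 17 14 16
A[mid]=8<13: swap A[5],A[6]; lo=6,mid=7 → 12 3 7 11 5 8 13 6 17 14 16
A[mid]=6<13: swap A[6],A[7]; lo=7,mid=8 → 12 3 7 11 5 8 6 13 17 14 16
end: lo=7, hi=7; A = 12 3 7 11 5 8 6 13 17 14 16

12 3 7 11 5 8 6 13 17 14 16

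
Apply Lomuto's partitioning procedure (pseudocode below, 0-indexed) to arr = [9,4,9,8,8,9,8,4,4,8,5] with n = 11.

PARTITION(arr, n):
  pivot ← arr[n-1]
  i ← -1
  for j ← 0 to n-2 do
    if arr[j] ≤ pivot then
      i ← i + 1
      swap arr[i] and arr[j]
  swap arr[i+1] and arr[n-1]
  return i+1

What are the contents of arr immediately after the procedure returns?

pivot = arr[10] = 5; i = -1
j=0: arr[0]=9 > 5 → no swap
j=1: arr[1]=4 ≤ 5 → i=0, swap arr[0],arr[1] → [4,9,9,8,8,9,8,4,4,8,5]
j=2: arr[2]=9 > 5 → no swap
j=3: arr[3]=8 > 5 → no swap
j=4: arr[4]=8 > 5 → no swap
j=5: arr[5]=9 > 5 → no swap
j=6: arr[6]=8 > 5 → no swap
j=7: arr[7]=4 ≤ 5 → i=1, swap arr[1],arr[7] → [4,4,9,8,8,9,8,9,4,8,5]
j=8: arr[8]=4 ≤ 5 → i=2, swap arr[2],arr[8] → [4,4,4,8,8,9,8,9,9,8,5]
j=9: arr[9]=8 > 5 → no swap
final swap arr[3],arr[10] → [4,4,4,5,8,9,8,9,9,8,8]; return 3

[4,4,4,5,8,9,8,9,9,8,8]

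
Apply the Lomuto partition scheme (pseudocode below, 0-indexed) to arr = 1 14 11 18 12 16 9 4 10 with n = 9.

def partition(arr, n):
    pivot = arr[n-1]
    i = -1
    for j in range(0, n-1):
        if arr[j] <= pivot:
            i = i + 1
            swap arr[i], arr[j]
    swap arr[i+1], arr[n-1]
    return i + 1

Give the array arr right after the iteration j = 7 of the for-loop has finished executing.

pivot = arr[8] = 10; i = -1
j=0: arr[0]=1 ≤ 10 → i=0, swap arr[0],arr[0] (no change) → 1 14 11 18 12 16 9 4 10
j=1: arr[1]=14 > 10 → no swap
j=2: arr[2]=11 > 10 → no swap
j=3: arr[3]=18 > 10 → no swap
j=4: arr[4]=12 > 10 → no swap
j=5: arr[5]=16 > 10 → no swap
j=6: arr[6]=9 ≤ 10 → i=1, swap arr[1],arr[6] → 1 9 11 18 12 16 14 4 10
j=7: arr[7]=4 ≤ 10 → i=2, swap arr[2],arr[7] → 1 9 4 18 12 16 14 11 10
(after j=7) arr = 1 9 4 18 12 16 14 11 10

1 9 4 18 12 16 14 11 10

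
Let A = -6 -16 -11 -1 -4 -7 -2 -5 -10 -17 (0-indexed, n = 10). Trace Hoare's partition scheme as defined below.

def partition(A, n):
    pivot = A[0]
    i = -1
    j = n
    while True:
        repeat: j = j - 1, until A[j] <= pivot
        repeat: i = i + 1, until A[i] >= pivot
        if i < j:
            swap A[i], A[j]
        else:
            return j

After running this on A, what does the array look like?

pivot = A[0] = -6; i = -1, j = 10
j→9 (A[9]=-17≤-6), i→0 (A[0]=-6≥-6); i<j, swap → -17 -16 -11 -1 -4 -7 -2 -5 -10 -6
j→8 (A[8]=-10≤-6), i→3 (A[3]=-1≥-6); i<j, swap → -17 -16 -11 -10 -4 -7 -2 -5 -1 -6
j→5 (A[5]=-7≤-6), i→4 (A[4]=-4≥-6); i<j, swap → -17 -16 -11 -10 -7 -4 -2 -5 -1 -6
j→4, i→5; i≥j, return j=4. A = -17 -16 -11 -10 -7 -4 -2 -5 -1 -6

-17 -16 -11 -10 -7 -4 -2 -5 -1 -6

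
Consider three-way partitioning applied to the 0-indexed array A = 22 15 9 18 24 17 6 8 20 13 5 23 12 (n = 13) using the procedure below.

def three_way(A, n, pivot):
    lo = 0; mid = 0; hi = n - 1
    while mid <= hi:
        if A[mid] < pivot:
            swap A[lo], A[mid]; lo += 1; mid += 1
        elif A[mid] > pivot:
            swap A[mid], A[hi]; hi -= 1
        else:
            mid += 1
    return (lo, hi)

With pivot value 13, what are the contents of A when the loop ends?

12 5 9 8 6 13 17 20 24 18 23 15 22

pivot = 13; lo=0, mid=0, hi=12
A[mid]=22>13: swap A[0],A[12]; hi=11 → 12 15 9 18 24 17 6 8 20 13 5 23 22
A[mid]=12<13: swap A[0],A[0]; lo=1,mid=1 → 12 15 9 18 24 17 6 8 20 13 5 23 22
A[mid]=15>13: swap A[1],A[11]; hi=10 → 12 23 9 18 24 17 6 8 20 13 5 15 22
A[mid]=23>13: swap A[1],A[10]; hi=9 → 12 5 9 18 24 17 6 8 20 13 23 15 22
A[mid]=5<13: swap A[1],A[1]; lo=2,mid=2 → 12 5 9 18 24 17 6 8 20 13 23 15 22
A[mid]=9<13: swap A[2],A[2]; lo=3,mid=3 → 12 5 9 18 24 17 6 8 20 13 23 15 22
A[mid]=18>13: swap A[3],A[9]; hi=8 → 12 5 9 13 24 17 6 8 20 18 23 15 22
A[mid]=13=13: mid=4
A[mid]=24>13: swap A[4],A[8]; hi=7 → 12 5 9 13 20 17 6 8 24 18 23 15 22
A[mid]=20>13: swap A[4],A[7]; hi=6 → 12 5 9 13 8 17 6 20 24 18 23 15 22
A[mid]=8<13: swap A[3],A[4]; lo=4,mid=5 → 12 5 9 8 13 17 6 20 24 18 23 15 22
A[mid]=17>13: swap A[5],A[6]; hi=5 → 12 5 9 8 13 6 17 20 24 18 23 15 22
A[mid]=6<13: swap A[4],A[5]; lo=5,mid=6 → 12 5 9 8 6 13 17 20 24 18 23 15 22
end: lo=5, hi=5; A = 12 5 9 8 6 13 17 20 24 18 23 15 22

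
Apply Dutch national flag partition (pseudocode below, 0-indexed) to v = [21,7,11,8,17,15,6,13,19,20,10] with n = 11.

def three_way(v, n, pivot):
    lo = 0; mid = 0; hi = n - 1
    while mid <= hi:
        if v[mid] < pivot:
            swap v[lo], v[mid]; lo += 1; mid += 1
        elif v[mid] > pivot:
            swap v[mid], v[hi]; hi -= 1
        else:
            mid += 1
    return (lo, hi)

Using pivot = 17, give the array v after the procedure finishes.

[10,7,11,8,15,6,13,17,20,19,21]

pivot = 17; lo=0, mid=0, hi=10
v[mid]=21>17: swap v[0],v[10]; hi=9 → [10,7,11,8,17,15,6,13,19,20,21]
v[mid]=10<17: swap v[0],v[0]; lo=1,mid=1 → [10,7,11,8,17,15,6,13,19,20,21]
v[mid]=7<17: swap v[1],v[1]; lo=2,mid=2 → [10,7,11,8,17,15,6,13,19,20,21]
v[mid]=11<17: swap v[2],v[2]; lo=3,mid=3 → [10,7,11,8,17,15,6,13,19,20,21]
v[mid]=8<17: swap v[3],v[3]; lo=4,mid=4 → [10,7,11,8,17,15,6,13,19,20,21]
v[mid]=17=17: mid=5
v[mid]=15<17: swap v[4],v[5]; lo=5,mid=6 → [10,7,11,8,15,17,6,13,19,20,21]
v[mid]=6<17: swap v[5],v[6]; lo=6,mid=7 → [10,7,11,8,15,6,17,13,19,20,21]
v[mid]=13<17: swap v[6],v[7]; lo=7,mid=8 → [10,7,11,8,15,6,13,17,19,20,21]
v[mid]=19>17: swap v[8],v[9]; hi=8 → [10,7,11,8,15,6,13,17,20,19,21]
v[mid]=20>17: swap v[8],v[8]; hi=7 → [10,7,11,8,15,6,13,17,20,19,21]
end: lo=7, hi=7; v = [10,7,11,8,15,6,13,17,20,19,21]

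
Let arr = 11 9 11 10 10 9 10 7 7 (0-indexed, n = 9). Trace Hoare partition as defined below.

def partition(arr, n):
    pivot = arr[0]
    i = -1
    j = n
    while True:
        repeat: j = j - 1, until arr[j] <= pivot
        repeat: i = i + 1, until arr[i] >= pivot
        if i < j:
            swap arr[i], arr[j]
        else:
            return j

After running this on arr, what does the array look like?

7 9 7 10 10 9 10 11 11

pivot = arr[0] = 11; i = -1, j = 9
j→8 (arr[8]=7≤11), i→0 (arr[0]=11≥11); i<j, swap → 7 9 11 10 10 9 10 7 11
j→7 (arr[7]=7≤11), i→2 (arr[2]=11≥11); i<j, swap → 7 9 7 10 10 9 10 11 11
j→6, i→7; i≥j, return j=6. arr = 7 9 7 10 10 9 10 11 11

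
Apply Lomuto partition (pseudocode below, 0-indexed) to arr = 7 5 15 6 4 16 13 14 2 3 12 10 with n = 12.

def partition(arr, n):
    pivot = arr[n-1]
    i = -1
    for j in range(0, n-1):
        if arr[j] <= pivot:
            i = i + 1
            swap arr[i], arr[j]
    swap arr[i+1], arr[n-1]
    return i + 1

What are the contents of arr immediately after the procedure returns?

pivot = arr[11] = 10; i = -1
j=0: arr[0]=7 ≤ 10 → i=0, swap arr[0],arr[0] (no change) → 7 5 15 6 4 16 13 14 2 3 12 10
j=1: arr[1]=5 ≤ 10 → i=1, swap arr[1],arr[1] (no change) → 7 5 15 6 4 16 13 14 2 3 12 10
j=2: arr[2]=15 > 10 → no swap
j=3: arr[3]=6 ≤ 10 → i=2, swap arr[2],arr[3] → 7 5 6 15 4 16 13 14 2 3 12 10
j=4: arr[4]=4 ≤ 10 → i=3, swap arr[3],arr[4] → 7 5 6 4 15 16 13 14 2 3 12 10
j=5: arr[5]=16 > 10 → no swap
j=6: arr[6]=13 > 10 → no swap
j=7: arr[7]=14 > 10 → no swap
j=8: arr[8]=2 ≤ 10 → i=4, swap arr[4],arr[8] → 7 5 6 4 2 16 13 14 15 3 12 10
j=9: arr[9]=3 ≤ 10 → i=5, swap arr[5],arr[9] → 7 5 6 4 2 3 13 14 15 16 12 10
j=10: arr[10]=12 > 10 → no swap
final swap arr[6],arr[11] → 7 5 6 4 2 3 10 14 15 16 12 13; return 6

7 5 6 4 2 3 10 14 15 16 12 13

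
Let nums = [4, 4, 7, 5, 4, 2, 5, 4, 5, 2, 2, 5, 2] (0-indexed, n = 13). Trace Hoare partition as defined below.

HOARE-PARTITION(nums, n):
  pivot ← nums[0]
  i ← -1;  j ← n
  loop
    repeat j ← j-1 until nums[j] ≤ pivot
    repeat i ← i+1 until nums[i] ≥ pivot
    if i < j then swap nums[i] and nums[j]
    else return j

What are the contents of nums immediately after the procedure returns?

pivot = nums[0] = 4; i = -1, j = 13
j→12 (nums[12]=2≤4), i→0 (nums[0]=4≥4); i<j, swap → [2, 4, 7, 5, 4, 2, 5, 4, 5, 2, 2, 5, 4]
j→10 (nums[10]=2≤4), i→1 (nums[1]=4≥4); i<j, swap → [2, 2, 7, 5, 4, 2, 5, 4, 5, 2, 4, 5, 4]
j→9 (nums[9]=2≤4), i→2 (nums[2]=7≥4); i<j, swap → [2, 2, 2, 5, 4, 2, 5, 4, 5, 7, 4, 5, 4]
j→7 (nums[7]=4≤4), i→3 (nums[3]=5≥4); i<j, swap → [2, 2, 2, 4, 4, 2, 5, 5, 5, 7, 4, 5, 4]
j→5 (nums[5]=2≤4), i→4 (nums[4]=4≥4); i<j, swap → [2, 2, 2, 4, 2, 4, 5, 5, 5, 7, 4, 5, 4]
j→4, i→5; i≥j, return j=4. nums = [2, 2, 2, 4, 2, 4, 5, 5, 5, 7, 4, 5, 4]

[2, 2, 2, 4, 2, 4, 5, 5, 5, 7, 4, 5, 4]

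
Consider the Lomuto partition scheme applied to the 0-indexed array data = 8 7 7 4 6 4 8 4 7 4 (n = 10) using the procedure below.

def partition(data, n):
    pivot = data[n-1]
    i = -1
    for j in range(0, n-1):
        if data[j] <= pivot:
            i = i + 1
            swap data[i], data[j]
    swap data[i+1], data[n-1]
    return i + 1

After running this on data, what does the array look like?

4 4 4 4 6 7 8 7 7 8

pivot = data[9] = 4; i = -1
j=0: data[0]=8 > 4 → no swap
j=1: data[1]=7 > 4 → no swap
j=2: data[2]=7 > 4 → no swap
j=3: data[3]=4 ≤ 4 → i=0, swap data[0],data[3] → 4 7 7 8 6 4 8 4 7 4
j=4: data[4]=6 > 4 → no swap
j=5: data[5]=4 ≤ 4 → i=1, swap data[1],data[5] → 4 4 7 8 6 7 8 4 7 4
j=6: data[6]=8 > 4 → no swap
j=7: data[7]=4 ≤ 4 → i=2, swap data[2],data[7] → 4 4 4 8 6 7 8 7 7 4
j=8: data[8]=7 > 4 → no swap
final swap data[3],data[9] → 4 4 4 4 6 7 8 7 7 8; return 3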